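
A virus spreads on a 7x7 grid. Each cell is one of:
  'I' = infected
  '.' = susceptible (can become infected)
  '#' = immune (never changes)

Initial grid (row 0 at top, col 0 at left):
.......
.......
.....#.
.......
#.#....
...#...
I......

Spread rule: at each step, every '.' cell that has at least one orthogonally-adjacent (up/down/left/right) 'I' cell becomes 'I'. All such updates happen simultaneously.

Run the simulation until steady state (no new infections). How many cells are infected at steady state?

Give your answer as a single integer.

Step 0 (initial): 1 infected
Step 1: +2 new -> 3 infected
Step 2: +2 new -> 5 infected
Step 3: +3 new -> 8 infected
Step 4: +2 new -> 10 infected
Step 5: +5 new -> 15 infected
Step 6: +7 new -> 22 infected
Step 7: +8 new -> 30 infected
Step 8: +6 new -> 36 infected
Step 9: +3 new -> 39 infected
Step 10: +3 new -> 42 infected
Step 11: +2 new -> 44 infected
Step 12: +1 new -> 45 infected
Step 13: +0 new -> 45 infected

Answer: 45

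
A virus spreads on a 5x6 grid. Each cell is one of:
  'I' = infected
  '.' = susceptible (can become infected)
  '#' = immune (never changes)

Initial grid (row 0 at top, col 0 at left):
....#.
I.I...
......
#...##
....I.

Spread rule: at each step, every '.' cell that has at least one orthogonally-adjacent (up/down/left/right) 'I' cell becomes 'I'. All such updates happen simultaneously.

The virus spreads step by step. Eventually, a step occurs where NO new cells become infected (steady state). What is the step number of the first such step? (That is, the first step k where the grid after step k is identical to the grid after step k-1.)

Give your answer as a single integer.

Step 0 (initial): 3 infected
Step 1: +8 new -> 11 infected
Step 2: +8 new -> 19 infected
Step 3: +4 new -> 23 infected
Step 4: +3 new -> 26 infected
Step 5: +0 new -> 26 infected

Answer: 5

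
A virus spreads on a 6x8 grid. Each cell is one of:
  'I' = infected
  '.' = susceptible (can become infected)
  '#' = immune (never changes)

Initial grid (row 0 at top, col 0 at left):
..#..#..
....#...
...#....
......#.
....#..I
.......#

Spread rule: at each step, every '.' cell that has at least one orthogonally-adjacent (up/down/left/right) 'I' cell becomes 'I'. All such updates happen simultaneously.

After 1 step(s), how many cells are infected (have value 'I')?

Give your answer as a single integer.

Answer: 3

Derivation:
Step 0 (initial): 1 infected
Step 1: +2 new -> 3 infected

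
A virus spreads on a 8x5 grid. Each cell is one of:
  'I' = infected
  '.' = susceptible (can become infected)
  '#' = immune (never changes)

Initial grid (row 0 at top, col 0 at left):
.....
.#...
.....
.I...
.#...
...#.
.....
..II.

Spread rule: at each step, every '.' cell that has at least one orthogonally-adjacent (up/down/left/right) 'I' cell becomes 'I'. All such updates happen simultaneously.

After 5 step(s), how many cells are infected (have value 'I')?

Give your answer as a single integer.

Answer: 36

Derivation:
Step 0 (initial): 3 infected
Step 1: +7 new -> 10 infected
Step 2: +9 new -> 19 infected
Step 3: +9 new -> 28 infected
Step 4: +5 new -> 33 infected
Step 5: +3 new -> 36 infected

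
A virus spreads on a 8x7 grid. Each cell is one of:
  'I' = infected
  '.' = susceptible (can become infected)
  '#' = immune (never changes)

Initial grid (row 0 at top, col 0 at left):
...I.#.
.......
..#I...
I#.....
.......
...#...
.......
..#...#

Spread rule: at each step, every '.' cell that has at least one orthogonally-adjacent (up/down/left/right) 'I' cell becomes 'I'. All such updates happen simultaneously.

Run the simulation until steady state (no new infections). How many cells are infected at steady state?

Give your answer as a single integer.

Step 0 (initial): 3 infected
Step 1: +7 new -> 10 infected
Step 2: +11 new -> 21 infected
Step 3: +9 new -> 30 infected
Step 4: +7 new -> 37 infected
Step 5: +6 new -> 43 infected
Step 6: +4 new -> 47 infected
Step 7: +3 new -> 50 infected
Step 8: +0 new -> 50 infected

Answer: 50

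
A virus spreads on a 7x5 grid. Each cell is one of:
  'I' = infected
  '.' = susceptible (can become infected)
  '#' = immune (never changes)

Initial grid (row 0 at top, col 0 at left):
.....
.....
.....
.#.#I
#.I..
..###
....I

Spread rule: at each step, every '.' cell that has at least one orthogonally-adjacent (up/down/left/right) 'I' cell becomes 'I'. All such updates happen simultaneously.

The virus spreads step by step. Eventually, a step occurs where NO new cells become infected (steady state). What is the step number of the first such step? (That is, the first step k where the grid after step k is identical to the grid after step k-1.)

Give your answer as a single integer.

Answer: 7

Derivation:
Step 0 (initial): 3 infected
Step 1: +6 new -> 9 infected
Step 2: +5 new -> 14 infected
Step 3: +6 new -> 20 infected
Step 4: +5 new -> 25 infected
Step 5: +3 new -> 28 infected
Step 6: +1 new -> 29 infected
Step 7: +0 new -> 29 infected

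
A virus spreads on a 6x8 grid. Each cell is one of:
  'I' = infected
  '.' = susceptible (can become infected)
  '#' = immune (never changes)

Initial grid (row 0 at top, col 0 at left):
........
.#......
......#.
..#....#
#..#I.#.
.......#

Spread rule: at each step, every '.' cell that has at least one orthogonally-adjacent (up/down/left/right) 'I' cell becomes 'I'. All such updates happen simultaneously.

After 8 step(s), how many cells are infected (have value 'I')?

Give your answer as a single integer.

Answer: 39

Derivation:
Step 0 (initial): 1 infected
Step 1: +3 new -> 4 infected
Step 2: +5 new -> 9 infected
Step 3: +6 new -> 15 infected
Step 4: +6 new -> 21 infected
Step 5: +7 new -> 28 infected
Step 6: +5 new -> 33 infected
Step 7: +5 new -> 38 infected
Step 8: +1 new -> 39 infected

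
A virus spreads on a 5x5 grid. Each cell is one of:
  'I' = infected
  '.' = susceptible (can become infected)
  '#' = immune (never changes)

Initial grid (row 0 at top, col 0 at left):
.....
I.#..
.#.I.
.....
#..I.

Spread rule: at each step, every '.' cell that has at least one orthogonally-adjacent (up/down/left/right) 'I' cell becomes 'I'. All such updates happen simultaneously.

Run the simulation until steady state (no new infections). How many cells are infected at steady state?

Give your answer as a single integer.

Step 0 (initial): 3 infected
Step 1: +9 new -> 12 infected
Step 2: +7 new -> 19 infected
Step 3: +3 new -> 22 infected
Step 4: +0 new -> 22 infected

Answer: 22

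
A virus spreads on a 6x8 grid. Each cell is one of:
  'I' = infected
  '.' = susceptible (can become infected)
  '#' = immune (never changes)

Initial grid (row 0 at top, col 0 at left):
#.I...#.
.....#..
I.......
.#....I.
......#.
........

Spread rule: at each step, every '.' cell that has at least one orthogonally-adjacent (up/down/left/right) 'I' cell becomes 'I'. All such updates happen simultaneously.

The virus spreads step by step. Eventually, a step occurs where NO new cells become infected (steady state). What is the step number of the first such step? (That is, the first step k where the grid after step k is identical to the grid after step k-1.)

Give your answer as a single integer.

Step 0 (initial): 3 infected
Step 1: +9 new -> 12 infected
Step 2: +11 new -> 23 infected
Step 3: +12 new -> 35 infected
Step 4: +6 new -> 41 infected
Step 5: +2 new -> 43 infected
Step 6: +0 new -> 43 infected

Answer: 6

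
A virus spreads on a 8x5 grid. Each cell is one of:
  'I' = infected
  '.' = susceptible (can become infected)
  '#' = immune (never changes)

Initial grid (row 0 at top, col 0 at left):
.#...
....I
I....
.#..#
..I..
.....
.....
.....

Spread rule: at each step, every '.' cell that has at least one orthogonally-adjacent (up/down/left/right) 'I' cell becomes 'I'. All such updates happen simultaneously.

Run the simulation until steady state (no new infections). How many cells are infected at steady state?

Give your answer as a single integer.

Answer: 37

Derivation:
Step 0 (initial): 3 infected
Step 1: +10 new -> 13 infected
Step 2: +12 new -> 25 infected
Step 3: +6 new -> 31 infected
Step 4: +4 new -> 35 infected
Step 5: +2 new -> 37 infected
Step 6: +0 new -> 37 infected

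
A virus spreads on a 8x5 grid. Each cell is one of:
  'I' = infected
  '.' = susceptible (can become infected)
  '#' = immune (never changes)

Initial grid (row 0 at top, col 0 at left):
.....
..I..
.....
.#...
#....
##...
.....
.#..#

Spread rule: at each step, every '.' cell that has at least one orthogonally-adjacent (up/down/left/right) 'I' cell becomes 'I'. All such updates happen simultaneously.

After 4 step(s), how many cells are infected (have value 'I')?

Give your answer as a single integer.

Step 0 (initial): 1 infected
Step 1: +4 new -> 5 infected
Step 2: +7 new -> 12 infected
Step 3: +6 new -> 18 infected
Step 4: +5 new -> 23 infected

Answer: 23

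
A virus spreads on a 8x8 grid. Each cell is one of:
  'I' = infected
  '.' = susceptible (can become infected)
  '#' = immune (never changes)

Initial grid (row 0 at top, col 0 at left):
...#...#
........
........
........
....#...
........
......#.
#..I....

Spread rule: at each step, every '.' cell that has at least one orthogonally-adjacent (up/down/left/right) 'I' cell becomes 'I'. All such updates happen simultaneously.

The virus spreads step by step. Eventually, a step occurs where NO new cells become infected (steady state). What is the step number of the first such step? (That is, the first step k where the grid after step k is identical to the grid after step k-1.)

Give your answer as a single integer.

Answer: 11

Derivation:
Step 0 (initial): 1 infected
Step 1: +3 new -> 4 infected
Step 2: +5 new -> 9 infected
Step 3: +6 new -> 15 infected
Step 4: +6 new -> 21 infected
Step 5: +8 new -> 29 infected
Step 6: +8 new -> 37 infected
Step 7: +7 new -> 44 infected
Step 8: +7 new -> 51 infected
Step 9: +5 new -> 56 infected
Step 10: +3 new -> 59 infected
Step 11: +0 new -> 59 infected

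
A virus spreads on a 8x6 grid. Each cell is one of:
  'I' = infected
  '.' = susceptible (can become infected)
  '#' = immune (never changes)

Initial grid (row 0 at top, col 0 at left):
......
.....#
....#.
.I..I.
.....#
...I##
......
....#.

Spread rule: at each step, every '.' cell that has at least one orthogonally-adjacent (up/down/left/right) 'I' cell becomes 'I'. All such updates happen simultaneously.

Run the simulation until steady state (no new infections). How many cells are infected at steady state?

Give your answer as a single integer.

Answer: 42

Derivation:
Step 0 (initial): 3 infected
Step 1: +10 new -> 13 infected
Step 2: +11 new -> 24 infected
Step 3: +8 new -> 32 infected
Step 4: +7 new -> 39 infected
Step 5: +2 new -> 41 infected
Step 6: +1 new -> 42 infected
Step 7: +0 new -> 42 infected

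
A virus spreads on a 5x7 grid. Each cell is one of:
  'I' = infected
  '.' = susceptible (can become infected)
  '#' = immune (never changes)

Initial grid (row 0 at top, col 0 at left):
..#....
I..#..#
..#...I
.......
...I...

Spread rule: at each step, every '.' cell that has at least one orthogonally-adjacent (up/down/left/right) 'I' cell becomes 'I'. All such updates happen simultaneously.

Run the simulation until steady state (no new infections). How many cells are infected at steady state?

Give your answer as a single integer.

Step 0 (initial): 3 infected
Step 1: +8 new -> 11 infected
Step 2: +13 new -> 24 infected
Step 3: +4 new -> 28 infected
Step 4: +2 new -> 30 infected
Step 5: +1 new -> 31 infected
Step 6: +0 new -> 31 infected

Answer: 31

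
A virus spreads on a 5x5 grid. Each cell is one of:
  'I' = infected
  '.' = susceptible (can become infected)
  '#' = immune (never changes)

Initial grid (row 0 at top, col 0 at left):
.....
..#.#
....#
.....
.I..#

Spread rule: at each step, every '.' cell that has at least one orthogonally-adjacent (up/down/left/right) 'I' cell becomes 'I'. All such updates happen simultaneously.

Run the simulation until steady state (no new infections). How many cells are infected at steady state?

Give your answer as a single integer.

Step 0 (initial): 1 infected
Step 1: +3 new -> 4 infected
Step 2: +4 new -> 8 infected
Step 3: +4 new -> 12 infected
Step 4: +4 new -> 16 infected
Step 5: +3 new -> 19 infected
Step 6: +1 new -> 20 infected
Step 7: +1 new -> 21 infected
Step 8: +0 new -> 21 infected

Answer: 21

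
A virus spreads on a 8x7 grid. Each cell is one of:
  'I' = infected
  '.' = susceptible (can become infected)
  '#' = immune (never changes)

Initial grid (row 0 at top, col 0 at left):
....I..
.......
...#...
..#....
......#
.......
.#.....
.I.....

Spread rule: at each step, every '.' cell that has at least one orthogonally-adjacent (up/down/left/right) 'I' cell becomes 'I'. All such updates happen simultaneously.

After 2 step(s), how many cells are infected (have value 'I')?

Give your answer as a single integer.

Step 0 (initial): 2 infected
Step 1: +5 new -> 7 infected
Step 2: +8 new -> 15 infected

Answer: 15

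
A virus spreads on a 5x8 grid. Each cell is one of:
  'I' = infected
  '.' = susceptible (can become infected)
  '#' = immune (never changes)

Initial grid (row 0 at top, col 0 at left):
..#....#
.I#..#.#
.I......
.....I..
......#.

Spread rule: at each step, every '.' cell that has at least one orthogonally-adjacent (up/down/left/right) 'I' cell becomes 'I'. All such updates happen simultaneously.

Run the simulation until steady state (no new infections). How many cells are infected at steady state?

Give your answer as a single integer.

Answer: 34

Derivation:
Step 0 (initial): 3 infected
Step 1: +9 new -> 12 infected
Step 2: +10 new -> 22 infected
Step 3: +8 new -> 30 infected
Step 4: +3 new -> 33 infected
Step 5: +1 new -> 34 infected
Step 6: +0 new -> 34 infected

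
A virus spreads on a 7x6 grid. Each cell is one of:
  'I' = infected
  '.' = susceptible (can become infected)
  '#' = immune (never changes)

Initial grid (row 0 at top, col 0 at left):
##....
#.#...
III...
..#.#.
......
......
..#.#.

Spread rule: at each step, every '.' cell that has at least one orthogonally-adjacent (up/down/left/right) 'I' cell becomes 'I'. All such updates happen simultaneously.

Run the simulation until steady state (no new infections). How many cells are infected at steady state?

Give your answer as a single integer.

Step 0 (initial): 3 infected
Step 1: +4 new -> 7 infected
Step 2: +5 new -> 12 infected
Step 3: +7 new -> 19 infected
Step 4: +9 new -> 28 infected
Step 5: +4 new -> 32 infected
Step 6: +1 new -> 33 infected
Step 7: +1 new -> 34 infected
Step 8: +0 new -> 34 infected

Answer: 34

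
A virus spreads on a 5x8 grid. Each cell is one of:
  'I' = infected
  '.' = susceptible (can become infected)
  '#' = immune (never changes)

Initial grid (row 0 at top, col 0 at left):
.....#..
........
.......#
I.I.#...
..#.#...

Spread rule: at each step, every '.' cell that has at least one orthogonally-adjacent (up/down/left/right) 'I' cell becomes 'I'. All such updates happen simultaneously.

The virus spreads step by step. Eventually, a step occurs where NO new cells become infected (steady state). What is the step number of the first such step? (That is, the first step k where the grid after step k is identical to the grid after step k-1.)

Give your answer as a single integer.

Answer: 9

Derivation:
Step 0 (initial): 2 infected
Step 1: +5 new -> 7 infected
Step 2: +6 new -> 13 infected
Step 3: +5 new -> 18 infected
Step 4: +4 new -> 22 infected
Step 5: +4 new -> 26 infected
Step 6: +3 new -> 29 infected
Step 7: +4 new -> 33 infected
Step 8: +2 new -> 35 infected
Step 9: +0 new -> 35 infected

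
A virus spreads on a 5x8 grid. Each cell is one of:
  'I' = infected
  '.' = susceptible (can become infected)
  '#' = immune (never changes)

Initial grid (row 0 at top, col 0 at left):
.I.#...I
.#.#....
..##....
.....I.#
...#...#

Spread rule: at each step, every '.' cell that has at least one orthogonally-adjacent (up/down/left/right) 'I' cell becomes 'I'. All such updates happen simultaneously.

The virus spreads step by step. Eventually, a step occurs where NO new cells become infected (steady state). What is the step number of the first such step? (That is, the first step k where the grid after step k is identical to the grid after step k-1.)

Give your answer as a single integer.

Step 0 (initial): 3 infected
Step 1: +8 new -> 11 infected
Step 2: +11 new -> 22 infected
Step 3: +4 new -> 26 infected
Step 4: +4 new -> 30 infected
Step 5: +2 new -> 32 infected
Step 6: +0 new -> 32 infected

Answer: 6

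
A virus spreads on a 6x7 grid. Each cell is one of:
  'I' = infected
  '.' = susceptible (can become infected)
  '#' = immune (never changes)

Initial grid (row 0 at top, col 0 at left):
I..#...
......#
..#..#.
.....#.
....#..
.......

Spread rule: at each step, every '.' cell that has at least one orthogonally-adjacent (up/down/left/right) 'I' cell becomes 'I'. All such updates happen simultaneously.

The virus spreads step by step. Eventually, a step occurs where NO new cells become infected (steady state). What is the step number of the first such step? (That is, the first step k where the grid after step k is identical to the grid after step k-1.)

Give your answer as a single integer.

Answer: 15

Derivation:
Step 0 (initial): 1 infected
Step 1: +2 new -> 3 infected
Step 2: +3 new -> 6 infected
Step 3: +3 new -> 9 infected
Step 4: +3 new -> 12 infected
Step 5: +5 new -> 17 infected
Step 6: +6 new -> 23 infected
Step 7: +4 new -> 27 infected
Step 8: +2 new -> 29 infected
Step 9: +1 new -> 30 infected
Step 10: +1 new -> 31 infected
Step 11: +2 new -> 33 infected
Step 12: +1 new -> 34 infected
Step 13: +1 new -> 35 infected
Step 14: +1 new -> 36 infected
Step 15: +0 new -> 36 infected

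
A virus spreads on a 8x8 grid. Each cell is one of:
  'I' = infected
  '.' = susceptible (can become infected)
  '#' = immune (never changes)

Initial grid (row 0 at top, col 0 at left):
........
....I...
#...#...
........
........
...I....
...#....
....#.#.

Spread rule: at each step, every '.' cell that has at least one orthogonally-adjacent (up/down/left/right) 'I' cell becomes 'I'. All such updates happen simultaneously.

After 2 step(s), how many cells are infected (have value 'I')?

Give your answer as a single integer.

Answer: 21

Derivation:
Step 0 (initial): 2 infected
Step 1: +6 new -> 8 infected
Step 2: +13 new -> 21 infected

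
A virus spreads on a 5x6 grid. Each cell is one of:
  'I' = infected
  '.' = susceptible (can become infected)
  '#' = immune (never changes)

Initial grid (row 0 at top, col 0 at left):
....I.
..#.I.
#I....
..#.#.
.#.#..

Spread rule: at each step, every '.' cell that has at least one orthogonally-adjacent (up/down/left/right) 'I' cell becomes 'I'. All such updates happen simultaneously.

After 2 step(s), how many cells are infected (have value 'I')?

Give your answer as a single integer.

Step 0 (initial): 3 infected
Step 1: +8 new -> 11 infected
Step 2: +6 new -> 17 infected

Answer: 17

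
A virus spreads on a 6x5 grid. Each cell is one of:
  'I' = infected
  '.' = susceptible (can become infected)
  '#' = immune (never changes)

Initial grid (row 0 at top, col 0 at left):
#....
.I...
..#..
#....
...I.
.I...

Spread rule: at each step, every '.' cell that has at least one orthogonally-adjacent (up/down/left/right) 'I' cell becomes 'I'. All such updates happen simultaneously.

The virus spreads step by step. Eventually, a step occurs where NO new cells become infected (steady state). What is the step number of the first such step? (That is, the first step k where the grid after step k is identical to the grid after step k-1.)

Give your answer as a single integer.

Answer: 5

Derivation:
Step 0 (initial): 3 infected
Step 1: +11 new -> 14 infected
Step 2: +9 new -> 23 infected
Step 3: +3 new -> 26 infected
Step 4: +1 new -> 27 infected
Step 5: +0 new -> 27 infected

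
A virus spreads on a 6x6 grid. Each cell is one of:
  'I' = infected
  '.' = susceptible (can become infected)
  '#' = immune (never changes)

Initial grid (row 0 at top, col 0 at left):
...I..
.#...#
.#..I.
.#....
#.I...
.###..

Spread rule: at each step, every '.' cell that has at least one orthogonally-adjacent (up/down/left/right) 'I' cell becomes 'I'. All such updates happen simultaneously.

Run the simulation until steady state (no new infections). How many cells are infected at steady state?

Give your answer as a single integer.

Step 0 (initial): 3 infected
Step 1: +10 new -> 13 infected
Step 2: +7 new -> 20 infected
Step 3: +3 new -> 23 infected
Step 4: +2 new -> 25 infected
Step 5: +1 new -> 26 infected
Step 6: +1 new -> 27 infected
Step 7: +0 new -> 27 infected

Answer: 27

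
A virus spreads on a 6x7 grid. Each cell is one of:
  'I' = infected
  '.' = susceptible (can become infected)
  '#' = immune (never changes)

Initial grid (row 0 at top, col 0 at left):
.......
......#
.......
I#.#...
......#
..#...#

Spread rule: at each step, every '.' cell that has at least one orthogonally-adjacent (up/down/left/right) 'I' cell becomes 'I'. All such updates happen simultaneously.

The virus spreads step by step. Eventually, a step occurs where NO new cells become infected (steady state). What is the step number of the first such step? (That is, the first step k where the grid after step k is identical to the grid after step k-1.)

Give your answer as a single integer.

Step 0 (initial): 1 infected
Step 1: +2 new -> 3 infected
Step 2: +4 new -> 7 infected
Step 3: +5 new -> 12 infected
Step 4: +5 new -> 17 infected
Step 5: +5 new -> 22 infected
Step 6: +6 new -> 28 infected
Step 7: +5 new -> 33 infected
Step 8: +2 new -> 35 infected
Step 9: +1 new -> 36 infected
Step 10: +0 new -> 36 infected

Answer: 10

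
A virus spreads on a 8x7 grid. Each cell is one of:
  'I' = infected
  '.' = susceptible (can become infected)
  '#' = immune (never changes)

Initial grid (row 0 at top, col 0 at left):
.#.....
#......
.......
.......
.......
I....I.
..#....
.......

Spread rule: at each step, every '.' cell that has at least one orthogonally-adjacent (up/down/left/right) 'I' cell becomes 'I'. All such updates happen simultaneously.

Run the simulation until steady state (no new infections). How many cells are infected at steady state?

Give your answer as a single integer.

Step 0 (initial): 2 infected
Step 1: +7 new -> 9 infected
Step 2: +12 new -> 21 infected
Step 3: +11 new -> 32 infected
Step 4: +8 new -> 40 infected
Step 5: +6 new -> 46 infected
Step 6: +4 new -> 50 infected
Step 7: +2 new -> 52 infected
Step 8: +0 new -> 52 infected

Answer: 52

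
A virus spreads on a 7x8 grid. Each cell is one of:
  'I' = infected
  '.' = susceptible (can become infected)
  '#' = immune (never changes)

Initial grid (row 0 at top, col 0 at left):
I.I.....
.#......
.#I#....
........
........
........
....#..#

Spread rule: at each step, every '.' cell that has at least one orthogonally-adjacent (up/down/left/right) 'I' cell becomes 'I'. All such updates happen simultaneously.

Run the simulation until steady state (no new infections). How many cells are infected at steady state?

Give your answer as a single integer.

Answer: 51

Derivation:
Step 0 (initial): 3 infected
Step 1: +5 new -> 8 infected
Step 2: +6 new -> 14 infected
Step 3: +7 new -> 21 infected
Step 4: +9 new -> 30 infected
Step 5: +9 new -> 39 infected
Step 6: +6 new -> 45 infected
Step 7: +4 new -> 49 infected
Step 8: +2 new -> 51 infected
Step 9: +0 new -> 51 infected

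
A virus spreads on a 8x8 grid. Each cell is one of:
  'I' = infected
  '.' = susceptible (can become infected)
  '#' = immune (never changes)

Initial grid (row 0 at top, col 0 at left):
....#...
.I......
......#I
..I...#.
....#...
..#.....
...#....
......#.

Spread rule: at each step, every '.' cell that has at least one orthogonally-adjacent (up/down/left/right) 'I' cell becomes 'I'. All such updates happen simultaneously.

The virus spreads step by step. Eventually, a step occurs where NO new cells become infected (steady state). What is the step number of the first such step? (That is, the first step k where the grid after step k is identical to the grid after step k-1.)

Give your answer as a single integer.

Answer: 8

Derivation:
Step 0 (initial): 3 infected
Step 1: +10 new -> 13 infected
Step 2: +12 new -> 25 infected
Step 3: +11 new -> 36 infected
Step 4: +8 new -> 44 infected
Step 5: +7 new -> 51 infected
Step 6: +4 new -> 55 infected
Step 7: +2 new -> 57 infected
Step 8: +0 new -> 57 infected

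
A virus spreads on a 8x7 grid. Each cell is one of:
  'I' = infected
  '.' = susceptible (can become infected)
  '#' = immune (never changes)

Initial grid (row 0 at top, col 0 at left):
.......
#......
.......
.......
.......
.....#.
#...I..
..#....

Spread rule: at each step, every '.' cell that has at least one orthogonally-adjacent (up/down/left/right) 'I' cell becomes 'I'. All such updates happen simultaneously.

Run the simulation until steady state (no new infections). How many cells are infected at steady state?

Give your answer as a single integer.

Answer: 52

Derivation:
Step 0 (initial): 1 infected
Step 1: +4 new -> 5 infected
Step 2: +6 new -> 11 infected
Step 3: +7 new -> 18 infected
Step 4: +7 new -> 25 infected
Step 5: +8 new -> 33 infected
Step 6: +7 new -> 40 infected
Step 7: +6 new -> 46 infected
Step 8: +4 new -> 50 infected
Step 9: +1 new -> 51 infected
Step 10: +1 new -> 52 infected
Step 11: +0 new -> 52 infected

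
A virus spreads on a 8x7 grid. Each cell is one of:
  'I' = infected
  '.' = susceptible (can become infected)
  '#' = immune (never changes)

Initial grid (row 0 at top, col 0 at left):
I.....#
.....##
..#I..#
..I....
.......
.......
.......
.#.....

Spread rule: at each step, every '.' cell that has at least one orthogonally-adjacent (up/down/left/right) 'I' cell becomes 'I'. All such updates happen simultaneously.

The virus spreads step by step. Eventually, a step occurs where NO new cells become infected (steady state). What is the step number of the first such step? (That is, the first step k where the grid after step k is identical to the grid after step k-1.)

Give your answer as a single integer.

Step 0 (initial): 3 infected
Step 1: +7 new -> 10 infected
Step 2: +13 new -> 23 infected
Step 3: +7 new -> 30 infected
Step 4: +8 new -> 38 infected
Step 5: +5 new -> 43 infected
Step 6: +4 new -> 47 infected
Step 7: +2 new -> 49 infected
Step 8: +1 new -> 50 infected
Step 9: +0 new -> 50 infected

Answer: 9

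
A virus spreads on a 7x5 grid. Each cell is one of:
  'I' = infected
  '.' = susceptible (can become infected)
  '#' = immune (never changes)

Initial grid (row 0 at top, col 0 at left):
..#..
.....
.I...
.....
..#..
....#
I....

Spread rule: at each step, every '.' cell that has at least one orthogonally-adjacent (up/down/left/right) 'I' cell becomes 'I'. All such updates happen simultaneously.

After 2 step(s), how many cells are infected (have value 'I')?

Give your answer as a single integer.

Answer: 18

Derivation:
Step 0 (initial): 2 infected
Step 1: +6 new -> 8 infected
Step 2: +10 new -> 18 infected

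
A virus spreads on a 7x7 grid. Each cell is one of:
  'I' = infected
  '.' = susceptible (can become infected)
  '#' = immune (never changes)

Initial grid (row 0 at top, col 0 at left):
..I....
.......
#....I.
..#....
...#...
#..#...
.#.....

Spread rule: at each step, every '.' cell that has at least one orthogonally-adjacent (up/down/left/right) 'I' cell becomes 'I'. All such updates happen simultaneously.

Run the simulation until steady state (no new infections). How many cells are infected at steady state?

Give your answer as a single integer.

Answer: 42

Derivation:
Step 0 (initial): 2 infected
Step 1: +7 new -> 9 infected
Step 2: +12 new -> 21 infected
Step 3: +7 new -> 28 infected
Step 4: +4 new -> 32 infected
Step 5: +4 new -> 36 infected
Step 6: +4 new -> 40 infected
Step 7: +2 new -> 42 infected
Step 8: +0 new -> 42 infected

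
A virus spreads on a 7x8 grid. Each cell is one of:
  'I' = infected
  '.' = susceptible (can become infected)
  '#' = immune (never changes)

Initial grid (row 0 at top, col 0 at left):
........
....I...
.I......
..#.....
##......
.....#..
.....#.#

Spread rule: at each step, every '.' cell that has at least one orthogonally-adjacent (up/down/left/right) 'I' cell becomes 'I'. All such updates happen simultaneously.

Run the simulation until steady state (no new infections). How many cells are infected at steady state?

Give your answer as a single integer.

Answer: 50

Derivation:
Step 0 (initial): 2 infected
Step 1: +8 new -> 10 infected
Step 2: +10 new -> 20 infected
Step 3: +8 new -> 28 infected
Step 4: +6 new -> 34 infected
Step 5: +5 new -> 39 infected
Step 6: +4 new -> 43 infected
Step 7: +4 new -> 47 infected
Step 8: +2 new -> 49 infected
Step 9: +1 new -> 50 infected
Step 10: +0 new -> 50 infected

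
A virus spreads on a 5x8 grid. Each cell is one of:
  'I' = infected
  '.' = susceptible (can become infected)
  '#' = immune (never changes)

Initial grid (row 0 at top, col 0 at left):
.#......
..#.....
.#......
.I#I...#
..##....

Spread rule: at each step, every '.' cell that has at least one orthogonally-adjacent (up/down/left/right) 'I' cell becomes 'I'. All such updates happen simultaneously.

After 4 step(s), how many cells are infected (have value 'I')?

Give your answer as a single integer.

Step 0 (initial): 2 infected
Step 1: +4 new -> 6 infected
Step 2: +7 new -> 13 infected
Step 3: +6 new -> 19 infected
Step 4: +7 new -> 26 infected

Answer: 26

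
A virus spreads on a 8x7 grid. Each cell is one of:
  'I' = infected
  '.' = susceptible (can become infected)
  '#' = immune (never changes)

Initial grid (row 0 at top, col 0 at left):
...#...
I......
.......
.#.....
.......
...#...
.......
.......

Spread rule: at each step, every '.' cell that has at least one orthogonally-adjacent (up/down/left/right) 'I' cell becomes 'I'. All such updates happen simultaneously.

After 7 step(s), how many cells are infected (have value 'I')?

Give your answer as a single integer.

Step 0 (initial): 1 infected
Step 1: +3 new -> 4 infected
Step 2: +4 new -> 8 infected
Step 3: +4 new -> 12 infected
Step 4: +5 new -> 17 infected
Step 5: +7 new -> 24 infected
Step 6: +8 new -> 32 infected
Step 7: +6 new -> 38 infected

Answer: 38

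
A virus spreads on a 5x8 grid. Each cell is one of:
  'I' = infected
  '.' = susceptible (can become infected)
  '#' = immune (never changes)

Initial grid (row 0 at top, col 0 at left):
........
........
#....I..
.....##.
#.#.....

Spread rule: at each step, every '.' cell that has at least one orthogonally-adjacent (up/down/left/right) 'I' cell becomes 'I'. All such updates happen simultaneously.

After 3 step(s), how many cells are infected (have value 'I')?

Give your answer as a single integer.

Answer: 18

Derivation:
Step 0 (initial): 1 infected
Step 1: +3 new -> 4 infected
Step 2: +6 new -> 10 infected
Step 3: +8 new -> 18 infected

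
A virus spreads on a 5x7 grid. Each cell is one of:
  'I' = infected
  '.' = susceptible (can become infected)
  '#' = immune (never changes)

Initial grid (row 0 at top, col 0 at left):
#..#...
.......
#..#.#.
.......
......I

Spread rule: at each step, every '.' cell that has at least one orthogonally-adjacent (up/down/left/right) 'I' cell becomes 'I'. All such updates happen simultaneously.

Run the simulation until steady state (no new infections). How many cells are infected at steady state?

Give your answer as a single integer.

Step 0 (initial): 1 infected
Step 1: +2 new -> 3 infected
Step 2: +3 new -> 6 infected
Step 3: +3 new -> 9 infected
Step 4: +5 new -> 14 infected
Step 5: +4 new -> 18 infected
Step 6: +5 new -> 23 infected
Step 7: +3 new -> 26 infected
Step 8: +2 new -> 28 infected
Step 9: +2 new -> 30 infected
Step 10: +0 new -> 30 infected

Answer: 30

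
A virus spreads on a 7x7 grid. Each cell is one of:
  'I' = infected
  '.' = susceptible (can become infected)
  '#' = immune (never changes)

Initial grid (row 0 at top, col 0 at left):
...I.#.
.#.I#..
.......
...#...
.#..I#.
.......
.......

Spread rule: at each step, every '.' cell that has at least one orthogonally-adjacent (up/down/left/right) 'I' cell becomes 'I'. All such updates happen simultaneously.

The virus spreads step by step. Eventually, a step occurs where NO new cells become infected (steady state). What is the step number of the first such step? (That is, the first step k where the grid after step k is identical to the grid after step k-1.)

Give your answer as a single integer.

Answer: 7

Derivation:
Step 0 (initial): 3 infected
Step 1: +7 new -> 10 infected
Step 2: +8 new -> 18 infected
Step 3: +9 new -> 27 infected
Step 4: +9 new -> 36 infected
Step 5: +4 new -> 40 infected
Step 6: +3 new -> 43 infected
Step 7: +0 new -> 43 infected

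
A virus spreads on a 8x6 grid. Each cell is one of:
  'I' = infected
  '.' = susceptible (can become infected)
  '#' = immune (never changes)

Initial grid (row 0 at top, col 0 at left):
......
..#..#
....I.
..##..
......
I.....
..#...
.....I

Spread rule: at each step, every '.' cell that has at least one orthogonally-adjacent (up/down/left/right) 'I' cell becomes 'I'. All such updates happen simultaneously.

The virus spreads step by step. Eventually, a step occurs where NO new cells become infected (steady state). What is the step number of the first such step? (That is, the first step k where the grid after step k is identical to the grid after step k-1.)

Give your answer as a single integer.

Step 0 (initial): 3 infected
Step 1: +9 new -> 12 infected
Step 2: +13 new -> 25 infected
Step 3: +13 new -> 38 infected
Step 4: +3 new -> 41 infected
Step 5: +2 new -> 43 infected
Step 6: +0 new -> 43 infected

Answer: 6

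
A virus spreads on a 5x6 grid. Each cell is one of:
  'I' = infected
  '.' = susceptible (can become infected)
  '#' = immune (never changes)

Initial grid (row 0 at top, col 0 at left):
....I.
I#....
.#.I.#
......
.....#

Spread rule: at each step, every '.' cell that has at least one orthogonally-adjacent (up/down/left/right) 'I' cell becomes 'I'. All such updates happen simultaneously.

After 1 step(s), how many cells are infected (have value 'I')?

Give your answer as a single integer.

Answer: 12

Derivation:
Step 0 (initial): 3 infected
Step 1: +9 new -> 12 infected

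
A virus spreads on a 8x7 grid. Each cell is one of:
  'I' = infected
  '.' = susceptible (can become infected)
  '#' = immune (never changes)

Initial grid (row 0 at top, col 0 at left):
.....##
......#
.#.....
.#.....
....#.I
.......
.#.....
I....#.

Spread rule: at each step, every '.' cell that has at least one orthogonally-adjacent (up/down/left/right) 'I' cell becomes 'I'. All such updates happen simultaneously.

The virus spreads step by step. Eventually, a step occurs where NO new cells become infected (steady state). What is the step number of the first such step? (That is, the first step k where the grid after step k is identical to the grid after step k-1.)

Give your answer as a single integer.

Step 0 (initial): 2 infected
Step 1: +5 new -> 7 infected
Step 2: +6 new -> 13 infected
Step 3: +9 new -> 22 infected
Step 4: +10 new -> 32 infected
Step 5: +6 new -> 38 infected
Step 6: +4 new -> 42 infected
Step 7: +4 new -> 46 infected
Step 8: +2 new -> 48 infected
Step 9: +0 new -> 48 infected

Answer: 9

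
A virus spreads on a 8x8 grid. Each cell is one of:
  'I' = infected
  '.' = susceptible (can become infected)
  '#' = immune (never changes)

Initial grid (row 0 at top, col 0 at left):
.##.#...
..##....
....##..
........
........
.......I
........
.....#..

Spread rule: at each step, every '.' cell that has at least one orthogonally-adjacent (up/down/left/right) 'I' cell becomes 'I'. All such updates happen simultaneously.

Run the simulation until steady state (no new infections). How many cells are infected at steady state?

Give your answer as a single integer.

Answer: 55

Derivation:
Step 0 (initial): 1 infected
Step 1: +3 new -> 4 infected
Step 2: +5 new -> 9 infected
Step 3: +6 new -> 15 infected
Step 4: +6 new -> 21 infected
Step 5: +7 new -> 28 infected
Step 6: +7 new -> 35 infected
Step 7: +8 new -> 43 infected
Step 8: +5 new -> 48 infected
Step 9: +3 new -> 51 infected
Step 10: +2 new -> 53 infected
Step 11: +1 new -> 54 infected
Step 12: +1 new -> 55 infected
Step 13: +0 new -> 55 infected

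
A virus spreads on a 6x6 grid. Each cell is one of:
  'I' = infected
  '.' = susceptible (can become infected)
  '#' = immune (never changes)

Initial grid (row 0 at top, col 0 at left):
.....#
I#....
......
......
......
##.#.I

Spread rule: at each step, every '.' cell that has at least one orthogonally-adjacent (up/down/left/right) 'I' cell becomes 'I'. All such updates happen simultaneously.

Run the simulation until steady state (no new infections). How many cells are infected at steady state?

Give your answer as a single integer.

Answer: 31

Derivation:
Step 0 (initial): 2 infected
Step 1: +4 new -> 6 infected
Step 2: +5 new -> 11 infected
Step 3: +7 new -> 18 infected
Step 4: +9 new -> 27 infected
Step 5: +4 new -> 31 infected
Step 6: +0 new -> 31 infected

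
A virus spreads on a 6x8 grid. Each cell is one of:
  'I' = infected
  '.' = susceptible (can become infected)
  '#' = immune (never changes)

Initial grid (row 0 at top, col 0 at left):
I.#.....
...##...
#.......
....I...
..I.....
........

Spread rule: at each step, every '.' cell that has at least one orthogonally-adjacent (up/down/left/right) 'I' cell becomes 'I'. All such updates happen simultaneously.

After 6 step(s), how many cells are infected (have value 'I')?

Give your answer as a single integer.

Step 0 (initial): 3 infected
Step 1: +10 new -> 13 infected
Step 2: +11 new -> 24 infected
Step 3: +9 new -> 33 infected
Step 4: +5 new -> 38 infected
Step 5: +4 new -> 42 infected
Step 6: +2 new -> 44 infected

Answer: 44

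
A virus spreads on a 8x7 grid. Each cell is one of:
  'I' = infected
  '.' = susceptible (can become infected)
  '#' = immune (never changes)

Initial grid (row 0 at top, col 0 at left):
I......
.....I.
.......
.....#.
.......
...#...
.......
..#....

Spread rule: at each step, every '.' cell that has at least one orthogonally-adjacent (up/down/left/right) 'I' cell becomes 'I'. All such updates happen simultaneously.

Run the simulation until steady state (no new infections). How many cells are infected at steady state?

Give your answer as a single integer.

Step 0 (initial): 2 infected
Step 1: +6 new -> 8 infected
Step 2: +8 new -> 16 infected
Step 3: +7 new -> 23 infected
Step 4: +6 new -> 29 infected
Step 5: +7 new -> 36 infected
Step 6: +6 new -> 42 infected
Step 7: +7 new -> 49 infected
Step 8: +4 new -> 53 infected
Step 9: +0 new -> 53 infected

Answer: 53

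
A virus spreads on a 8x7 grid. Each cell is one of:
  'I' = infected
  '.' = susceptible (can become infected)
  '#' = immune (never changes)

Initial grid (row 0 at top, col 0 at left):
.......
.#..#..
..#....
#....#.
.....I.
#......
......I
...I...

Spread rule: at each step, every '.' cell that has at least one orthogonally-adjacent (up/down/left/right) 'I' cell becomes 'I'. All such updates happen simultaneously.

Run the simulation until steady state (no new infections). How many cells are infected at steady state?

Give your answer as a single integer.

Step 0 (initial): 3 infected
Step 1: +9 new -> 12 infected
Step 2: +9 new -> 21 infected
Step 3: +7 new -> 28 infected
Step 4: +7 new -> 35 infected
Step 5: +5 new -> 40 infected
Step 6: +4 new -> 44 infected
Step 7: +3 new -> 47 infected
Step 8: +2 new -> 49 infected
Step 9: +1 new -> 50 infected
Step 10: +0 new -> 50 infected

Answer: 50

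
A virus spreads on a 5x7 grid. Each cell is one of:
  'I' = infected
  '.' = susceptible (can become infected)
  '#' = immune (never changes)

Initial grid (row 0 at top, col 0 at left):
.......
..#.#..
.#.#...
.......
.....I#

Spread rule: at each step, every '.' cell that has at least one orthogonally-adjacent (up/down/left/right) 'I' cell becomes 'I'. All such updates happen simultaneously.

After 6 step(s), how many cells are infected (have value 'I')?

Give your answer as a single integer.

Step 0 (initial): 1 infected
Step 1: +2 new -> 3 infected
Step 2: +4 new -> 7 infected
Step 3: +5 new -> 12 infected
Step 4: +4 new -> 16 infected
Step 5: +5 new -> 21 infected
Step 6: +2 new -> 23 infected

Answer: 23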